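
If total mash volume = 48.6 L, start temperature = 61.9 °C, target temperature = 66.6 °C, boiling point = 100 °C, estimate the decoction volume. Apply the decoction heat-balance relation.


V_dec = V_total·(T_target − T_start)/(T_boil − T_start)
V_dec = 48.6·(66.6 − 61.9)/(100 − 61.9)

5.9953 L


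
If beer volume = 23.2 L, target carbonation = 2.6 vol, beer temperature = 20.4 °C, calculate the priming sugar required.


residual = 14.695·(0.01821 + 0.09011·e^(−0.04·T));  sugar = (target − residual)·4.0·V
residual = 14.695·(0.01821 + 0.09011·e^(−0.04·20.4)) = 0.8531
sugar = (2.6 − 0.8531)·4.0·23.2

162.1088 g


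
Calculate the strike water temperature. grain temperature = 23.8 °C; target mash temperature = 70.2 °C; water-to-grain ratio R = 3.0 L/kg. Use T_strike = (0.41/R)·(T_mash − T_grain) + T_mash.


T_strike = (0.41/3.0)·(70.2 − 23.8) + 70.2

76.5413 °C


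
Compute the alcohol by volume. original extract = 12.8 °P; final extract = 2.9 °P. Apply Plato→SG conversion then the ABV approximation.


SG = 259/(259 − P);  ABV = (OG − FG)·131.25
OG = 259/(259 − 12.8) = 1.0520
FG = 259/(259 − 2.9) = 1.0113
ABV = (1.0520 − 1.0113)·131.25

5.3375 % ABV


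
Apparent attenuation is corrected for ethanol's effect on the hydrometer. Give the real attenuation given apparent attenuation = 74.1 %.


RA = AA · 0.8192
RA = 74.1 · 0.8192

60.7027 %


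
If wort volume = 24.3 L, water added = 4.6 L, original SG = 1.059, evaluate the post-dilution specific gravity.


SG_new = 1 + (SG_old − 1)·V_old/(V_old + V_water)
pts = (1.059 − 1)·1000·24.3/(24.3 + 4.6) = 49.6090
SG_new = 1 + 49.6090/1000

1.0496


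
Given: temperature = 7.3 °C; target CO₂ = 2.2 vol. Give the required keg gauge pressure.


psi = vols/(0.01821 + 0.09011·e^(−0.04·T)) − 14.695
psi = 2.2/(0.01821 + 0.09011·e^(−0.04·7.3)) − 14.695

11.0356 psi


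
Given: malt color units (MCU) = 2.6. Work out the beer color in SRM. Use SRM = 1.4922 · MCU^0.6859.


SRM = 1.4922 · 2.6^0.6859

2.8738 SRM


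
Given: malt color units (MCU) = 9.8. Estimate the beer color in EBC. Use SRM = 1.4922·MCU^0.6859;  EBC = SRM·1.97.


SRM = 1.4922·9.8^0.6859 = 7.1402
EBC = 7.1402·1.97

14.0661 EBC


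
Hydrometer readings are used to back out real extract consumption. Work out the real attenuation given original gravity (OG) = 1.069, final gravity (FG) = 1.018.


AA = (OG−FG)/(OG−1)·100;  RA = AA·0.8192
AA = (1.069 − 1.018)/(1.069 − 1)·100 = 73.9130
RA = 73.9130·0.8192

60.5496 %


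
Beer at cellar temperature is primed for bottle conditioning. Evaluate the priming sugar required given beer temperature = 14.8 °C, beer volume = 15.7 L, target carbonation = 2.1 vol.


residual = 14.695·(0.01821 + 0.09011·e^(−0.04·T));  sugar = (target − residual)·4.0·V
residual = 14.695·(0.01821 + 0.09011·e^(−0.04·14.8)) = 1.0002
sugar = (2.1 − 1.0002)·4.0·15.7

69.0705 g


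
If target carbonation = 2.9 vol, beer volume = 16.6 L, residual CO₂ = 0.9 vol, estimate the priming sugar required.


sugar = (target − residual)·4.0·V
sugar = (2.9 − 0.9)·4.0·16.6

132.8000 g


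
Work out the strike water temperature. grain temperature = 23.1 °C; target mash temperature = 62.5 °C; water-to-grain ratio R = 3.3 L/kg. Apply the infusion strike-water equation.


T_strike = (0.41/R)·(T_mash − T_grain) + T_mash
T_strike = (0.41/3.3)·(62.5 − 23.1) + 62.5

67.3952 °C


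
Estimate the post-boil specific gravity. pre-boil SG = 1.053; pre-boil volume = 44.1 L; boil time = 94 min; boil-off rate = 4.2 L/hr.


V_post = V_pre − rate·(t/60);  SG_post = 1 + (SG_pre−1)·V_pre/V_post
V_post = 44.1 − 4.2·(94/60) = 37.5200
SG_post = 1 + (1.053 − 1)·44.1/37.5200

1.0623


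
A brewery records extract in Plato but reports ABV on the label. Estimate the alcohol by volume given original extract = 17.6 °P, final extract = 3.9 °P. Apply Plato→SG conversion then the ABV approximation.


SG = 259/(259 − P);  ABV = (OG − FG)·131.25
OG = 259/(259 − 17.6) = 1.0729
FG = 259/(259 − 3.9) = 1.0153
ABV = (1.0729 − 1.0153)·131.25

7.5626 % ABV


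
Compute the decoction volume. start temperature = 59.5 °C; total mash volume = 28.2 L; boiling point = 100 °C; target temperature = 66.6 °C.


V_dec = V_total·(T_target − T_start)/(T_boil − T_start)
V_dec = 28.2·(66.6 − 59.5)/(100 − 59.5)

4.9437 L


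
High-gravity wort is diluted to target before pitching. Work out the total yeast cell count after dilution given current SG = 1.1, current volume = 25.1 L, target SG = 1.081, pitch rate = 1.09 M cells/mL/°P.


V_w = V·((SG_c−1)/(SG_t−1)−1);  °P = 259 − 259/SG_t;  cells = rate·(V+V_w)·°P
V_w = 25.1·((1.1−1)/(1.081−1)−1) = 5.8877
V_final = 25.1 + 5.8877 = 30.9877
°P = 259 − 259/1.081 = 19.4070
cells = 1.09·30.9877·19.4070

655.5024 billion cells


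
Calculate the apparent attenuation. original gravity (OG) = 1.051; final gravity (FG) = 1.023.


AA = (OG − FG)/(OG − 1) · 100
AA = (1.051 − 1.023)/(1.051 − 1) · 100

54.9020 %


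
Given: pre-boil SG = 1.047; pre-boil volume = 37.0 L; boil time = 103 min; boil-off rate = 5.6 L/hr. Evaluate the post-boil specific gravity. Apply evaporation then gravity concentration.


V_post = V_pre − rate·(t/60);  SG_post = 1 + (SG_pre−1)·V_pre/V_post
V_post = 37.0 − 5.6·(103/60) = 27.3867
SG_post = 1 + (1.047 − 1)·37.0/27.3867

1.0635


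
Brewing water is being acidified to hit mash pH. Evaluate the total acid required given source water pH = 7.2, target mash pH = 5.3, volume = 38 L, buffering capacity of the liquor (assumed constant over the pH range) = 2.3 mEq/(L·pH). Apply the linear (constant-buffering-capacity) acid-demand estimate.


acid = buffering capacity · (pH_source − pH_target) · V
acid = 2.3 · (7.2 − 5.3) · 38

166.0600 mEq


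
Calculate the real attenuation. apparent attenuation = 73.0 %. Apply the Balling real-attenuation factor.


RA = AA · 0.8192
RA = 73.0 · 0.8192

59.8016 %


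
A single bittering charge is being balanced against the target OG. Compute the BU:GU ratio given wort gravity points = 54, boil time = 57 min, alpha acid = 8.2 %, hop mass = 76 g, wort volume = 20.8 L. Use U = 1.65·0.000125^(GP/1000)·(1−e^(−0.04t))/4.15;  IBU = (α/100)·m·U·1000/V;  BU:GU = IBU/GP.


U = 1.65·0.000125^(54/1000)·(1−e^(−0.04·57))/4.15 = 0.2197
IBU = (8.2/100)·76·0.2197·1000/20.8 = 65.8221
BU:GU = 65.8221/54

1.2189


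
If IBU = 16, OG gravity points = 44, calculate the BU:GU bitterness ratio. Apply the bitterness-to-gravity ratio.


BU:GU = IBU / OG_points
BU:GU = 16 / 44

0.3636


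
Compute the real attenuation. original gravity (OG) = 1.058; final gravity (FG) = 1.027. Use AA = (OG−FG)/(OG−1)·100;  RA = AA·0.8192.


AA = (1.058 − 1.027)/(1.058 − 1)·100 = 53.4483
RA = 53.4483·0.8192

43.7848 %


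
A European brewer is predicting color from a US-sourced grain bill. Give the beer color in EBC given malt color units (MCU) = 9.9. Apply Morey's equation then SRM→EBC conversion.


SRM = 1.4922·MCU^0.6859;  EBC = SRM·1.97
SRM = 1.4922·9.9^0.6859 = 7.1901
EBC = 7.1901·1.97

14.1644 EBC


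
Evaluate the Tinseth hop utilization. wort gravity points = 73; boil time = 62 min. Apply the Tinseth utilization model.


U = 1.65·0.000125^(GP/1000) · (1 − e^(−0.04·t))/4.15
bigness = 1.65·0.000125^(73/1000) = 0.8562
boil_factor = (1 − e^(−0.04·62))/4.15 = 0.2208
U = 0.8562 · 0.2208

0.1890


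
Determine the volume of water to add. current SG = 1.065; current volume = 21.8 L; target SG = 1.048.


V_water = V·((SG_curr − 1)/(SG_target − 1) − 1)
V_water = 21.8·((1.065 − 1)/(1.048 − 1) − 1)

7.7208 L


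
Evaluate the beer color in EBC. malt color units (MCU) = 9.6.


SRM = 1.4922·MCU^0.6859;  EBC = SRM·1.97
SRM = 1.4922·9.6^0.6859 = 7.0399
EBC = 7.0399·1.97

13.8686 EBC


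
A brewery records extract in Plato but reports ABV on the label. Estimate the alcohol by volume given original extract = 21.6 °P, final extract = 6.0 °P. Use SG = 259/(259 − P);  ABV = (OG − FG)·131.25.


OG = 259/(259 − 21.6) = 1.0910
FG = 259/(259 − 6.0) = 1.0237
ABV = (1.0910 − 1.0237)·131.25

8.8292 % ABV


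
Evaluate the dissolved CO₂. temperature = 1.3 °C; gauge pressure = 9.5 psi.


vols = (P + 14.695)·(0.01821 + 0.09011·e^(−0.04·T))
vols = (9.5 + 14.695)·(0.01821 + 0.09011·e^(−0.04·1.3))

2.5103 volumes


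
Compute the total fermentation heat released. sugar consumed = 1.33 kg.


Q = m_sugar · 590 kJ/kg
Q = 1.33 · 590

784.7000 kJ


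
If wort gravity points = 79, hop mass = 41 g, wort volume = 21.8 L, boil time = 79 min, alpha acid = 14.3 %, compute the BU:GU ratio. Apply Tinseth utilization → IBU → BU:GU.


U = 1.65·0.000125^(GP/1000)·(1−e^(−0.04t))/4.15;  IBU = (α/100)·m·U·1000/V;  BU:GU = IBU/GP
U = 1.65·0.000125^(79/1000)·(1−e^(−0.04·79))/4.15 = 0.1872
IBU = (14.3/100)·41·0.1872·1000/21.8 = 50.3417
BU:GU = 50.3417/79

0.6372


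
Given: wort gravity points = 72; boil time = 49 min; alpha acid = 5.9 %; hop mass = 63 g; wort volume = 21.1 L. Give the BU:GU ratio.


U = 1.65·0.000125^(GP/1000)·(1−e^(−0.04t))/4.15;  IBU = (α/100)·m·U·1000/V;  BU:GU = IBU/GP
U = 1.65·0.000125^(72/1000)·(1−e^(−0.04·49))/4.15 = 0.1788
IBU = (5.9/100)·63·0.1788·1000/21.1 = 31.5056
BU:GU = 31.5056/72

0.4376


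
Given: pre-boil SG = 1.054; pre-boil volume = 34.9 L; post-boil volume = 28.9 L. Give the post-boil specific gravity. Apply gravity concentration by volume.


SG_post = 1 + (SG_pre − 1)·V_pre/V_post
pts_pre = (1.054 − 1)·1000 = 54.0000
pts_post = 54.0000·34.9/28.9 = 65.2111
SG_post = 1 + 65.2111/1000

1.0652


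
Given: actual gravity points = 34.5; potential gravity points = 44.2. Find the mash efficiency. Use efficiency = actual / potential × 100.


efficiency = 34.5 / 44.2 × 100

78.0543 %


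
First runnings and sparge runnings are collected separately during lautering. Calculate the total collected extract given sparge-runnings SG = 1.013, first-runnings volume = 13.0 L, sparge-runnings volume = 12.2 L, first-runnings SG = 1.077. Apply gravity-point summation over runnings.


total = Σ (SG_i − 1)·1000·V_i
first = (1.077 − 1)·1000·13.0 = 1001.0000
sparge = (1.013 − 1)·1000·12.2 = 158.6000
total = 1001.0000 + 158.6000

1159.6000 gravity·L


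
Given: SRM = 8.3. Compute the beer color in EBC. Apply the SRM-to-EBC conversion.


EBC = SRM · 1.97
EBC = 8.3 · 1.97

16.3510 EBC


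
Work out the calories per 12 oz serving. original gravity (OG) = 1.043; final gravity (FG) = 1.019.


ABW = (OG−FG)·131.25·0.79/FG;  °P = 259 − 259/SG (for OG→OE and FG→AE);  RE = 0.1808·OE + 0.8192·AE;  Cal = (6.9·ABW + 4·(RE−0.1))·FG·3.55
ABW = (1.043 − 1.019)·131.25·0.79/1.019 = 2.4421
OE = 259 − 259/1.043 = 10.6779 °P
AE = 259 − 259/1.019 = 4.8292 °P
RE = 0.1808·10.6779 + 0.8192·4.8292 = 5.8867 °P
Cal = (6.9·2.4421 + 4·(5.8867−0.1))·1.019·3.55

144.6878 kcal


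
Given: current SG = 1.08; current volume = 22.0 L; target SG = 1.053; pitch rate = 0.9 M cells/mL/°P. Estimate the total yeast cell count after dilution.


V_w = V·((SG_c−1)/(SG_t−1)−1);  °P = 259 − 259/SG_t;  cells = rate·(V+V_w)·°P
V_w = 22.0·((1.08−1)/(1.053−1)−1) = 11.2075
V_final = 22.0 + 11.2075 = 33.2075
°P = 259 − 259/1.053 = 13.0361
cells = 0.9·33.2075·13.0361

389.6068 billion cells


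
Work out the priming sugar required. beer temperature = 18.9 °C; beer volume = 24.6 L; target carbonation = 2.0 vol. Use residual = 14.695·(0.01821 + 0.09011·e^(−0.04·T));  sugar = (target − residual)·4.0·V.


residual = 14.695·(0.01821 + 0.09011·e^(−0.04·18.9)) = 0.8893
sugar = (2.0 − 0.8893)·4.0·24.6

109.2883 g


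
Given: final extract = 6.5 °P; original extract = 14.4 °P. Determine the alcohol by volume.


SG = 259/(259 − P);  ABV = (OG − FG)·131.25
OG = 259/(259 − 14.4) = 1.0589
FG = 259/(259 − 6.5) = 1.0257
ABV = (1.0589 − 1.0257)·131.25

4.3482 % ABV


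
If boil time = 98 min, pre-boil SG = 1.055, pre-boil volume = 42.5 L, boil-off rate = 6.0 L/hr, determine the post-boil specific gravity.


V_post = V_pre − rate·(t/60);  SG_post = 1 + (SG_pre−1)·V_pre/V_post
V_post = 42.5 − 6.0·(98/60) = 32.7000
SG_post = 1 + (1.055 − 1)·42.5/32.7000

1.0715


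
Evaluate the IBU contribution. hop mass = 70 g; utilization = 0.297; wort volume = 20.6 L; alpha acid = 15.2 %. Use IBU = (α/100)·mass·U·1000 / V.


IBU = (15.2/100)·70·0.297·1000 / 20.6

153.4019 IBU


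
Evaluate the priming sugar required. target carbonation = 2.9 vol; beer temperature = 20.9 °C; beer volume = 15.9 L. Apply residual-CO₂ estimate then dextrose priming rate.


residual = 14.695·(0.01821 + 0.09011·e^(−0.04·T));  sugar = (target − residual)·4.0·V
residual = 14.695·(0.01821 + 0.09011·e^(−0.04·20.9)) = 0.8415
sugar = (2.9 − 0.8415)·4.0·15.9

130.9178 g


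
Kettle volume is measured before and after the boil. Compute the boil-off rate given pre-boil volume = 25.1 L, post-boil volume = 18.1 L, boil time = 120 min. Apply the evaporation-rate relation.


rate = (V_pre − V_post) / (t_min/60)
rate = (25.1 − 18.1) / (120/60)

3.5000 L/hr


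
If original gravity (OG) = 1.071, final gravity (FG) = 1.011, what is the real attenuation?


AA = (OG−FG)/(OG−1)·100;  RA = AA·0.8192
AA = (1.071 − 1.011)/(1.071 − 1)·100 = 84.5070
RA = 84.5070·0.8192

69.2282 %


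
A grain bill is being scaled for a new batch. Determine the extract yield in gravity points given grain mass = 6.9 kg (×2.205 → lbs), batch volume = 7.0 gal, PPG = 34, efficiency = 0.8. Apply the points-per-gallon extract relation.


points = lbs × PPG × eff / vol
lbs = 6.9 × 2.205 = 15.2145
points = 15.2145 × 34 × 0.8 / 7.0

59.1192 points


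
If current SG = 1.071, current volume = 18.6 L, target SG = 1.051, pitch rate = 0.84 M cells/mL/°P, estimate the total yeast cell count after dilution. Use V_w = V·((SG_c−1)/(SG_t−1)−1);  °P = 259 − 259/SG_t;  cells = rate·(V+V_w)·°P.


V_w = 18.6·((1.071−1)/(1.051−1)−1) = 7.2941
V_final = 18.6 + 7.2941 = 25.8941
°P = 259 − 259/1.051 = 12.5680
cells = 0.84·25.8941·12.5680

273.3680 billion cells


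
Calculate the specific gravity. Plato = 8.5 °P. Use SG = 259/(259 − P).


SG = 259/(259 − 8.5)

1.0339


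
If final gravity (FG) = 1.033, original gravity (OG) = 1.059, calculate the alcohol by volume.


ABV = (OG − FG) · 131.25
ABV = (1.059 − 1.033) · 131.25

3.4125 % ABV


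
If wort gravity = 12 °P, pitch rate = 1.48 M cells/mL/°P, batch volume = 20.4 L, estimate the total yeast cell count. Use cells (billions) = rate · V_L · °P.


cells = 1.48 · 20.4 · 12

362.3040 billion cells


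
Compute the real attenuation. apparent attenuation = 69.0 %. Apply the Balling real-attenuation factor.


RA = AA · 0.8192
RA = 69.0 · 0.8192

56.5248 %


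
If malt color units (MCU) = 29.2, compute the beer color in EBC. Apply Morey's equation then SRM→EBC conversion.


SRM = 1.4922·MCU^0.6859;  EBC = SRM·1.97
SRM = 1.4922·29.2^0.6859 = 15.0985
EBC = 15.0985·1.97

29.7440 EBC


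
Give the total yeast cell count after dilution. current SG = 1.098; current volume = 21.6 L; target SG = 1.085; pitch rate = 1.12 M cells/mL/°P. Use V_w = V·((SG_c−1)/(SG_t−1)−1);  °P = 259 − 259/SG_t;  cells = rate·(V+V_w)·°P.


V_w = 21.6·((1.098−1)/(1.085−1)−1) = 3.3035
V_final = 21.6 + 3.3035 = 24.9035
°P = 259 − 259/1.085 = 20.2903
cells = 1.12·24.9035·20.2903

565.9367 billion cells


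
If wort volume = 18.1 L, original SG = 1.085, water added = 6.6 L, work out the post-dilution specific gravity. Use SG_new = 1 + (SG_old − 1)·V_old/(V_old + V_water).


pts = (1.085 − 1)·1000·18.1/(18.1 + 6.6) = 62.2874
SG_new = 1 + 62.2874/1000

1.0623


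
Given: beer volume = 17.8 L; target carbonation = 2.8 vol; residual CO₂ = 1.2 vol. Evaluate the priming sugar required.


sugar = (target − residual)·4.0·V
sugar = (2.8 − 1.2)·4.0·17.8

113.9200 g


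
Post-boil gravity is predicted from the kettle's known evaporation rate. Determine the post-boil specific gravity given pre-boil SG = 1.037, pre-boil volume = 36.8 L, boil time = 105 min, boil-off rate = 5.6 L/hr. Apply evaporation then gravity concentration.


V_post = V_pre − rate·(t/60);  SG_post = 1 + (SG_pre−1)·V_pre/V_post
V_post = 36.8 − 5.6·(105/60) = 27.0000
SG_post = 1 + (1.037 − 1)·36.8/27.0000

1.0504


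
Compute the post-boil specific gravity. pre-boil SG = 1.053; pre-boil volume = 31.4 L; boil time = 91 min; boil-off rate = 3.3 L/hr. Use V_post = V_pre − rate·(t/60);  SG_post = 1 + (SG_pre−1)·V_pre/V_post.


V_post = 31.4 − 3.3·(91/60) = 26.3950
SG_post = 1 + (1.053 − 1)·31.4/26.3950

1.0630


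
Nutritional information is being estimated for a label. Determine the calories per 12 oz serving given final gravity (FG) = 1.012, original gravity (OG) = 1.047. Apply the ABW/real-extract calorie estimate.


ABW = (OG−FG)·131.25·0.79/FG;  °P = 259 − 259/SG (for OG→OE and FG→AE);  RE = 0.1808·OE + 0.8192·AE;  Cal = (6.9·ABW + 4·(RE−0.1))·FG·3.55
ABW = (1.047 − 1.012)·131.25·0.79/1.012 = 3.5860
OE = 259 − 259/1.047 = 11.6266 °P
AE = 259 − 259/1.012 = 3.0711 °P
RE = 0.1808·11.6266 + 0.8192·3.0711 = 4.6180 °P
Cal = (6.9·3.5860 + 4·(4.6180−0.1))·1.012·3.55

153.8188 kcal


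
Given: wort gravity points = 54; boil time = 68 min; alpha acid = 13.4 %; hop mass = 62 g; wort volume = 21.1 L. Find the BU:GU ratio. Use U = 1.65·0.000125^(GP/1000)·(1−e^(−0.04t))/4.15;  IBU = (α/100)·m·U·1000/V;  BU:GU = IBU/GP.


U = 1.65·0.000125^(54/1000)·(1−e^(−0.04·68))/4.15 = 0.2286
IBU = (13.4/100)·62·0.2286·1000/21.1 = 90.0095
BU:GU = 90.0095/54

1.6668


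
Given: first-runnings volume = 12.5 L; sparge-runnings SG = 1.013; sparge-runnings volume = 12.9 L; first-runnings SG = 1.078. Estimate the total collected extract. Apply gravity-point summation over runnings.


total = Σ (SG_i − 1)·1000·V_i
first = (1.078 − 1)·1000·12.5 = 975.0000
sparge = (1.013 − 1)·1000·12.9 = 167.7000
total = 975.0000 + 167.7000

1142.7000 gravity·L


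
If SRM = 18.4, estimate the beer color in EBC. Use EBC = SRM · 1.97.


EBC = 18.4 · 1.97

36.2480 EBC


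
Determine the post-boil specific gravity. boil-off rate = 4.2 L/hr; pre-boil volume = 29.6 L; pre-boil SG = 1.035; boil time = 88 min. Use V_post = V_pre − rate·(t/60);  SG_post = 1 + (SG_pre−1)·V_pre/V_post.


V_post = 29.6 − 4.2·(88/60) = 23.4400
SG_post = 1 + (1.035 − 1)·29.6/23.4400

1.0442


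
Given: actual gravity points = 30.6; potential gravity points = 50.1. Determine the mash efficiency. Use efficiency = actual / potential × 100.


efficiency = 30.6 / 50.1 × 100

61.0778 %


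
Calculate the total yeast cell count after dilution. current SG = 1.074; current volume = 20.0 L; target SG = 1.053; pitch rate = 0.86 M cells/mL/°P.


V_w = V·((SG_c−1)/(SG_t−1)−1);  °P = 259 − 259/SG_t;  cells = rate·(V+V_w)·°P
V_w = 20.0·((1.074−1)/(1.053−1)−1) = 7.9245
V_final = 20.0 + 7.9245 = 27.9245
°P = 259 − 259/1.053 = 13.0361
cells = 0.86·27.9245·13.0361

313.0629 billion cells


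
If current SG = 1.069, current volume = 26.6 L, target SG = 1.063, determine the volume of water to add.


V_water = V·((SG_curr − 1)/(SG_target − 1) − 1)
V_water = 26.6·((1.069 − 1)/(1.063 − 1) − 1)

2.5333 L


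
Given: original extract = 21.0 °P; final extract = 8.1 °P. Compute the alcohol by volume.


SG = 259/(259 − P);  ABV = (OG − FG)·131.25
OG = 259/(259 − 21.0) = 1.0882
FG = 259/(259 − 8.1) = 1.0323
ABV = (1.0882 − 1.0323)·131.25

7.3436 % ABV


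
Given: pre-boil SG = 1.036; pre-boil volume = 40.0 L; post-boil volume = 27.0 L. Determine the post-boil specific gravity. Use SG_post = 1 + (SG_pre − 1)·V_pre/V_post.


pts_pre = (1.036 − 1)·1000 = 36.0000
pts_post = 36.0000·40.0/27.0 = 53.3333
SG_post = 1 + 53.3333/1000

1.0533


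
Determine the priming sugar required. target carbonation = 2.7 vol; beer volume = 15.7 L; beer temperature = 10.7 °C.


residual = 14.695·(0.01821 + 0.09011·e^(−0.04·T));  sugar = (target − residual)·4.0·V
residual = 14.695·(0.01821 + 0.09011·e^(−0.04·10.7)) = 1.1307
sugar = (2.7 − 1.1307)·4.0·15.7

98.5519 g


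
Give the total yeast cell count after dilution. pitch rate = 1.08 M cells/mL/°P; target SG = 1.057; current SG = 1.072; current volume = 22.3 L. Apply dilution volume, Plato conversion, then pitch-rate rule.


V_w = V·((SG_c−1)/(SG_t−1)−1);  °P = 259 − 259/SG_t;  cells = rate·(V+V_w)·°P
V_w = 22.3·((1.072−1)/(1.057−1)−1) = 5.8684
V_final = 22.3 + 5.8684 = 28.1684
°P = 259 − 259/1.057 = 13.9669
cells = 1.08·28.1684·13.9669

424.8992 billion cells


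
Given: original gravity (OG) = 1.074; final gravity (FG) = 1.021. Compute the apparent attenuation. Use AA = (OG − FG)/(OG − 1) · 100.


AA = (1.074 − 1.021)/(1.074 − 1) · 100

71.6216 %


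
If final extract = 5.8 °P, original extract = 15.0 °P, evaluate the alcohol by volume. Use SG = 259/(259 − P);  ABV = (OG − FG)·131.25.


OG = 259/(259 − 15.0) = 1.0615
FG = 259/(259 − 5.8) = 1.0229
ABV = (1.0615 − 1.0229)·131.25

5.0621 % ABV


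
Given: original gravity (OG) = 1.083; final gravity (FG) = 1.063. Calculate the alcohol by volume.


ABV = (OG − FG) · 131.25
ABV = (1.083 − 1.063) · 131.25

2.6250 % ABV


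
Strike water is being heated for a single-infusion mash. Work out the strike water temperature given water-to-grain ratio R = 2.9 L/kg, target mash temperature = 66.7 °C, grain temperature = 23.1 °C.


T_strike = (0.41/R)·(T_mash − T_grain) + T_mash
T_strike = (0.41/2.9)·(66.7 − 23.1) + 66.7

72.8641 °C


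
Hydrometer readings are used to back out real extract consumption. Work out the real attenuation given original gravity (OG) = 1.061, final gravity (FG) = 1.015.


AA = (OG−FG)/(OG−1)·100;  RA = AA·0.8192
AA = (1.061 − 1.015)/(1.061 − 1)·100 = 75.4098
RA = 75.4098·0.8192

61.7757 %


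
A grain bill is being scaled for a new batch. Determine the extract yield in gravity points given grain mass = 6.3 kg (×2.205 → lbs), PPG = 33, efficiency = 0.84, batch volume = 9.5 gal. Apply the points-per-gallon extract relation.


points = lbs × PPG × eff / vol
lbs = 6.3 × 2.205 = 13.8915
points = 13.8915 × 33 × 0.84 / 9.5

40.5339 points


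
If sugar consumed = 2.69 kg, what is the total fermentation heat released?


Q = m_sugar · 590 kJ/kg
Q = 2.69 · 590

1587.1000 kJ


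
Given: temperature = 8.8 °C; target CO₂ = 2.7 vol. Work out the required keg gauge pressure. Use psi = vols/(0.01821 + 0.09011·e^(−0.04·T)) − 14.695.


psi = 2.7/(0.01821 + 0.09011·e^(−0.04·8.8)) − 14.695

18.4003 psi


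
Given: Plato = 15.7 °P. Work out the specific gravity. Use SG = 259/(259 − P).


SG = 259/(259 − 15.7)

1.0645


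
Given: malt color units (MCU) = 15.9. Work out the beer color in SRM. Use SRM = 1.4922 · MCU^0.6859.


SRM = 1.4922 · 15.9^0.6859

9.9510 SRM


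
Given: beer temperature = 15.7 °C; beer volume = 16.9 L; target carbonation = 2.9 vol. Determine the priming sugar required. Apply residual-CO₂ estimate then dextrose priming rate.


residual = 14.695·(0.01821 + 0.09011·e^(−0.04·T));  sugar = (target − residual)·4.0·V
residual = 14.695·(0.01821 + 0.09011·e^(−0.04·15.7)) = 0.9742
sugar = (2.9 − 0.9742)·4.0·16.9

130.1808 g


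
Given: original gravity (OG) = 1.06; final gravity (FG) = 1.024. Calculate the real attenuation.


AA = (OG−FG)/(OG−1)·100;  RA = AA·0.8192
AA = (1.06 − 1.024)/(1.06 − 1)·100 = 60.0000
RA = 60.0000·0.8192

49.1520 %


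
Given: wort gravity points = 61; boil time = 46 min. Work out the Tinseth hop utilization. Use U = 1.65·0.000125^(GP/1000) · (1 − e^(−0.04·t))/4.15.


bigness = 1.65·0.000125^(61/1000) = 0.9537
boil_factor = (1 − e^(−0.04·46))/4.15 = 0.2027
U = 0.9537 · 0.2027

0.1933


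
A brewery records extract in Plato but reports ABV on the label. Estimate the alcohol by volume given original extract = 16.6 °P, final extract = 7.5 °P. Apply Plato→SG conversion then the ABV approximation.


SG = 259/(259 − P);  ABV = (OG − FG)·131.25
OG = 259/(259 − 16.6) = 1.0685
FG = 259/(259 − 7.5) = 1.0298
ABV = (1.0685 − 1.0298)·131.25

5.0742 % ABV


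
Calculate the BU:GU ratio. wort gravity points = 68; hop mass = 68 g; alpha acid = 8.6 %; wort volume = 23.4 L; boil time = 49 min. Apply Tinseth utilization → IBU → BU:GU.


U = 1.65·0.000125^(GP/1000)·(1−e^(−0.04t))/4.15;  IBU = (α/100)·m·U·1000/V;  BU:GU = IBU/GP
U = 1.65·0.000125^(68/1000)·(1−e^(−0.04·49))/4.15 = 0.1854
IBU = (8.6/100)·68·0.1854·1000/23.4 = 46.3321
BU:GU = 46.3321/68

0.6814


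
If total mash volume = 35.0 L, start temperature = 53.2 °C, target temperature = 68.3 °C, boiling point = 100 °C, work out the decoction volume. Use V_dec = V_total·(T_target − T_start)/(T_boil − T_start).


V_dec = 35.0·(68.3 − 53.2)/(100 − 53.2)

11.2927 L


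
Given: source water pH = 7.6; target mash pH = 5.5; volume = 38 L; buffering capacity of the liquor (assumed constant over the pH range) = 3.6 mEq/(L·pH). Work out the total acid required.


acid = buffering capacity · (pH_source − pH_target) · V
acid = 3.6 · (7.6 − 5.5) · 38

287.2800 mEq


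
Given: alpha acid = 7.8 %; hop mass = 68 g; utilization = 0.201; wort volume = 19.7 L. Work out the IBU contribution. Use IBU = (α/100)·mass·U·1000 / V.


IBU = (7.8/100)·68·0.201·1000 / 19.7

54.1170 IBU


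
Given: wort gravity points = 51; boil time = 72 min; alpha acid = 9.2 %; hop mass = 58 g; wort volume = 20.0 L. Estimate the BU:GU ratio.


U = 1.65·0.000125^(GP/1000)·(1−e^(−0.04t))/4.15;  IBU = (α/100)·m·U·1000/V;  BU:GU = IBU/GP
U = 1.65·0.000125^(51/1000)·(1−e^(−0.04·72))/4.15 = 0.2373
IBU = (9.2/100)·58·0.2373·1000/20.0 = 63.3103
BU:GU = 63.3103/51

1.2414


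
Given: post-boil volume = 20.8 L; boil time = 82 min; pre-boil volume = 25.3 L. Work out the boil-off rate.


rate = (V_pre − V_post) / (t_min/60)
rate = (25.3 − 20.8) / (82/60)

3.2927 L/hr


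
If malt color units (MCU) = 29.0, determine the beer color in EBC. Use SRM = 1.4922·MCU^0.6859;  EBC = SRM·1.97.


SRM = 1.4922·29.0^0.6859 = 15.0275
EBC = 15.0275·1.97

29.6041 EBC


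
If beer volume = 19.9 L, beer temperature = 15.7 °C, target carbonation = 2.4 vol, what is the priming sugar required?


residual = 14.695·(0.01821 + 0.09011·e^(−0.04·T));  sugar = (target − residual)·4.0·V
residual = 14.695·(0.01821 + 0.09011·e^(−0.04·15.7)) = 0.9742
sugar = (2.4 − 0.9742)·4.0·19.9

113.4899 g


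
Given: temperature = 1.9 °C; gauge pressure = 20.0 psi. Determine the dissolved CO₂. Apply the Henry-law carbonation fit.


vols = (P + 14.695)·(0.01821 + 0.09011·e^(−0.04·T))
vols = (20.0 + 14.695)·(0.01821 + 0.09011·e^(−0.04·1.9))

3.5294 volumes


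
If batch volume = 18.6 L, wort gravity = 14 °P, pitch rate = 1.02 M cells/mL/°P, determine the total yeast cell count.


cells (billions) = rate · V_L · °P
cells = 1.02 · 18.6 · 14

265.6080 billion cells


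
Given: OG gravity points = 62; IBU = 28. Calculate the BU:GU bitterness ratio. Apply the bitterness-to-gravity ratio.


BU:GU = IBU / OG_points
BU:GU = 28 / 62

0.4516


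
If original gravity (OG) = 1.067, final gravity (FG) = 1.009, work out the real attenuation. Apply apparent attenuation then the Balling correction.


AA = (OG−FG)/(OG−1)·100;  RA = AA·0.8192
AA = (1.067 − 1.009)/(1.067 − 1)·100 = 86.5672
RA = 86.5672·0.8192

70.9158 %


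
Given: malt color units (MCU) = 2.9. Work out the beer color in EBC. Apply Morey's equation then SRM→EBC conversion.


SRM = 1.4922·MCU^0.6859;  EBC = SRM·1.97
SRM = 1.4922·2.9^0.6859 = 3.0973
EBC = 3.0973·1.97

6.1017 EBC


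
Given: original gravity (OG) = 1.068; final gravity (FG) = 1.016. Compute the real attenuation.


AA = (OG−FG)/(OG−1)·100;  RA = AA·0.8192
AA = (1.068 − 1.016)/(1.068 − 1)·100 = 76.4706
RA = 76.4706·0.8192

62.6447 %


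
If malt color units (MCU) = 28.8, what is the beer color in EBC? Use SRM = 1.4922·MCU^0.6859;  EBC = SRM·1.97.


SRM = 1.4922·28.8^0.6859 = 14.9563
EBC = 14.9563·1.97

29.4639 EBC


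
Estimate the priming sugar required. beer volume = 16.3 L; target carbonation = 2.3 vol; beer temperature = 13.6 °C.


residual = 14.695·(0.01821 + 0.09011·e^(−0.04·T));  sugar = (target − residual)·4.0·V
residual = 14.695·(0.01821 + 0.09011·e^(−0.04·13.6)) = 1.0362
sugar = (2.3 − 1.0362)·4.0·16.3

82.4016 g


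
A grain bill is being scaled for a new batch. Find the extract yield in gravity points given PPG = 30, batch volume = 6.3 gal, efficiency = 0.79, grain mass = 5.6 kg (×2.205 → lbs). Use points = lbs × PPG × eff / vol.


lbs = 5.6 × 2.205 = 12.3480
points = 12.3480 × 30 × 0.79 / 6.3

46.4520 points


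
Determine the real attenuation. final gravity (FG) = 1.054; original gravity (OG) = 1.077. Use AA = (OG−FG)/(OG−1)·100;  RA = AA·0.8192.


AA = (1.077 − 1.054)/(1.077 − 1)·100 = 29.8701
RA = 29.8701·0.8192

24.4696 %


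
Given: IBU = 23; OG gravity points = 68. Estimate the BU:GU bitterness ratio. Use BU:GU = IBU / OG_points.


BU:GU = 23 / 68

0.3382


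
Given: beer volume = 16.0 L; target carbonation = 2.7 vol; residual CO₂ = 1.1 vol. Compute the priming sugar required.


sugar = (target − residual)·4.0·V
sugar = (2.7 − 1.1)·4.0·16.0

102.4000 g


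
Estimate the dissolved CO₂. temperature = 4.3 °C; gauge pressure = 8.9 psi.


vols = (P + 14.695)·(0.01821 + 0.09011·e^(−0.04·T))
vols = (8.9 + 14.695)·(0.01821 + 0.09011·e^(−0.04·4.3))

2.2198 volumes


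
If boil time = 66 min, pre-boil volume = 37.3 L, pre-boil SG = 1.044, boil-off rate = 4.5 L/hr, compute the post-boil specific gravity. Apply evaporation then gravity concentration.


V_post = V_pre − rate·(t/60);  SG_post = 1 + (SG_pre−1)·V_pre/V_post
V_post = 37.3 − 4.5·(66/60) = 32.3500
SG_post = 1 + (1.044 − 1)·37.3/32.3500

1.0507


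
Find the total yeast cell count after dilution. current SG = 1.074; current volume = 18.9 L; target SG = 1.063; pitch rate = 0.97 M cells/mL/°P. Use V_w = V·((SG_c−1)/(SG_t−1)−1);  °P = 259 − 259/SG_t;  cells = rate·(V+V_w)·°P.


V_w = 18.9·((1.074−1)/(1.063−1)−1) = 3.3000
V_final = 18.9 + 3.3000 = 22.2000
°P = 259 − 259/1.063 = 15.3500
cells = 0.97·22.2000·15.3500

330.5459 billion cells


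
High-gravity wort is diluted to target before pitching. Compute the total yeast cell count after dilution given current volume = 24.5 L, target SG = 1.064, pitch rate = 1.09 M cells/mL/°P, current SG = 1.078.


V_w = V·((SG_c−1)/(SG_t−1)−1);  °P = 259 − 259/SG_t;  cells = rate·(V+V_w)·°P
V_w = 24.5·((1.078−1)/(1.064−1)−1) = 5.3594
V_final = 24.5 + 5.3594 = 29.8594
°P = 259 − 259/1.064 = 15.5789
cells = 1.09·29.8594·15.5789

507.0436 billion cells


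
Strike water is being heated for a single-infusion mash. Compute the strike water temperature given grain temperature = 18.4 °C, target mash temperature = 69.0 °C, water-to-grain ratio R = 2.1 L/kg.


T_strike = (0.41/R)·(T_mash − T_grain) + T_mash
T_strike = (0.41/2.1)·(69.0 − 18.4) + 69.0

78.8790 °C


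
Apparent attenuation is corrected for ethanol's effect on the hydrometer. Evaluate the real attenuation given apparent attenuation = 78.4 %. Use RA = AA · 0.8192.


RA = 78.4 · 0.8192

64.2253 %


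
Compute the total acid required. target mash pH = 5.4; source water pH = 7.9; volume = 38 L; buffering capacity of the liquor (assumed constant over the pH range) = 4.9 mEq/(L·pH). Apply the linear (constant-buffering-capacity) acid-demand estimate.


acid = buffering capacity · (pH_source − pH_target) · V
acid = 4.9 · (7.9 − 5.4) · 38

465.5000 mEq


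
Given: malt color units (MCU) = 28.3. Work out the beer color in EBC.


SRM = 1.4922·MCU^0.6859;  EBC = SRM·1.97
SRM = 1.4922·28.3^0.6859 = 14.7777
EBC = 14.7777·1.97

29.1121 EBC


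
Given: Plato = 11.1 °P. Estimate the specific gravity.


SG = 259/(259 − P)
SG = 259/(259 − 11.1)

1.0448


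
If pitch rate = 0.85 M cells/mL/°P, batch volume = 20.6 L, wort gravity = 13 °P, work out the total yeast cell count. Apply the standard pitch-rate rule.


cells (billions) = rate · V_L · °P
cells = 0.85 · 20.6 · 13

227.6300 billion cells


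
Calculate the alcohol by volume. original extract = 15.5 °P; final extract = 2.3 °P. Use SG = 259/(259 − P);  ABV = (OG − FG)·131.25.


OG = 259/(259 − 15.5) = 1.0637
FG = 259/(259 − 2.3) = 1.0090
ABV = (1.0637 − 1.0090)·131.25

7.1787 % ABV


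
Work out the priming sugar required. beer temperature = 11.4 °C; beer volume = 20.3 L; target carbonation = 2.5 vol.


residual = 14.695·(0.01821 + 0.09011·e^(−0.04·T));  sugar = (target − residual)·4.0·V
residual = 14.695·(0.01821 + 0.09011·e^(−0.04·11.4)) = 1.1069
sugar = (2.5 − 1.1069)·4.0·20.3

113.1221 g


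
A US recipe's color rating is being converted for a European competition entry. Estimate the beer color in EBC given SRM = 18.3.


EBC = SRM · 1.97
EBC = 18.3 · 1.97

36.0510 EBC


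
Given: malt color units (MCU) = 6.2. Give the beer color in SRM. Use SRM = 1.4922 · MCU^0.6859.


SRM = 1.4922 · 6.2^0.6859

5.2159 SRM


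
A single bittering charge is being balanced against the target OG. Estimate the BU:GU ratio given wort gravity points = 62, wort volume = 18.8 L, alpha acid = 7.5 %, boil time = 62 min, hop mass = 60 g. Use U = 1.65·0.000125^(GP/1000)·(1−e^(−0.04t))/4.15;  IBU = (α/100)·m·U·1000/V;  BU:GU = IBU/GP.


U = 1.65·0.000125^(62/1000)·(1−e^(−0.04·62))/4.15 = 0.2087
IBU = (7.5/100)·60·0.2087·1000/18.8 = 49.9478
BU:GU = 49.9478/62

0.8056


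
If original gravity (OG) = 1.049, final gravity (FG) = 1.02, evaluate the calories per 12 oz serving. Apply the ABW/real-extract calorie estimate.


ABW = (OG−FG)·131.25·0.79/FG;  °P = 259 − 259/SG (for OG→OE and FG→AE);  RE = 0.1808·OE + 0.8192·AE;  Cal = (6.9·ABW + 4·(RE−0.1))·FG·3.55
ABW = (1.049 − 1.02)·131.25·0.79/1.02 = 2.9480
OE = 259 − 259/1.049 = 12.0982 °P
AE = 259 − 259/1.02 = 5.0784 °P
RE = 0.1808·12.0982 + 0.8192·5.0784 = 6.3476 °P
Cal = (6.9·2.9480 + 4·(6.3476−0.1))·1.02·3.55

164.1452 kcal


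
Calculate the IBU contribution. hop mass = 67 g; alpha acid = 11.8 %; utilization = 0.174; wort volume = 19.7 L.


IBU = (α/100)·mass·U·1000 / V
IBU = (11.8/100)·67·0.174·1000 / 19.7

69.8296 IBU


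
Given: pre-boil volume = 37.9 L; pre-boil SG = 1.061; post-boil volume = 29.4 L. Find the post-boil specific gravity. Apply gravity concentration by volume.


SG_post = 1 + (SG_pre − 1)·V_pre/V_post
pts_pre = (1.061 − 1)·1000 = 61.0000
pts_post = 61.0000·37.9/29.4 = 78.6361
SG_post = 1 + 78.6361/1000

1.0786


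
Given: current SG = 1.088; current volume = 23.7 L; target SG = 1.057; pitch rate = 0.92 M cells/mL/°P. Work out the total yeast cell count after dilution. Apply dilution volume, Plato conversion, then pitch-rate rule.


V_w = V·((SG_c−1)/(SG_t−1)−1);  °P = 259 − 259/SG_t;  cells = rate·(V+V_w)·°P
V_w = 23.7·((1.088−1)/(1.057−1)−1) = 12.8895
V_final = 23.7 + 12.8895 = 36.5895
°P = 259 − 259/1.057 = 13.9669
cells = 0.92·36.5895·13.9669

470.1578 billion cells


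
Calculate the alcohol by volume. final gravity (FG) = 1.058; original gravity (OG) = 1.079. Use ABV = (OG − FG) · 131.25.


ABV = (1.079 − 1.058) · 131.25

2.7562 % ABV


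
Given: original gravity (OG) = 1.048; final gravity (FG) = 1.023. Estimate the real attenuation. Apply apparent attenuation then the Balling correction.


AA = (OG−FG)/(OG−1)·100;  RA = AA·0.8192
AA = (1.048 − 1.023)/(1.048 − 1)·100 = 52.0833
RA = 52.0833·0.8192

42.6667 %


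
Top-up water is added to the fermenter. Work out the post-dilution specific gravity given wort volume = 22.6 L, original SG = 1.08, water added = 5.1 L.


SG_new = 1 + (SG_old − 1)·V_old/(V_old + V_water)
pts = (1.08 − 1)·1000·22.6/(22.6 + 5.1) = 65.2708
SG_new = 1 + 65.2708/1000

1.0653


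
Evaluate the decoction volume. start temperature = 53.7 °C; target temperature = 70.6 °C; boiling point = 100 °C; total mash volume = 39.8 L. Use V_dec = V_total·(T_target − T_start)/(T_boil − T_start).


V_dec = 39.8·(70.6 − 53.7)/(100 − 53.7)

14.5274 L


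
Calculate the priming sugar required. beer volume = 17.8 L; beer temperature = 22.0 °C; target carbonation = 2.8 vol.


residual = 14.695·(0.01821 + 0.09011·e^(−0.04·T));  sugar = (target − residual)·4.0·V
residual = 14.695·(0.01821 + 0.09011·e^(−0.04·22.0)) = 0.8168
sugar = (2.8 − 0.8168)·4.0·17.8

141.2012 g


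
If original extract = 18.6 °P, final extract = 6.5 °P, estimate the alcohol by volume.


SG = 259/(259 − P);  ABV = (OG − FG)·131.25
OG = 259/(259 − 18.6) = 1.0774
FG = 259/(259 − 6.5) = 1.0257
ABV = (1.0774 − 1.0257)·131.25

6.7762 % ABV


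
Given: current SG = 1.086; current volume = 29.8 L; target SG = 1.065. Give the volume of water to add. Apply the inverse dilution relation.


V_water = V·((SG_curr − 1)/(SG_target − 1) − 1)
V_water = 29.8·((1.086 − 1)/(1.065 − 1) − 1)

9.6277 L


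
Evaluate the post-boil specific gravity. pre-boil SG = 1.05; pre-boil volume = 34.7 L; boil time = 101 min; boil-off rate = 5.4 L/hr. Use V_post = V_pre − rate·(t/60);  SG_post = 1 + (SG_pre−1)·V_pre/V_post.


V_post = 34.7 − 5.4·(101/60) = 25.6100
SG_post = 1 + (1.05 − 1)·34.7/25.6100

1.0677


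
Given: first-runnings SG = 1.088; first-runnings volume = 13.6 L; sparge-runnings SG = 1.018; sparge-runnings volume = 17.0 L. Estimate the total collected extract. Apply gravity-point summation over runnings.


total = Σ (SG_i − 1)·1000·V_i
first = (1.088 − 1)·1000·13.6 = 1196.8000
sparge = (1.018 − 1)·1000·17.0 = 306.0000
total = 1196.8000 + 306.0000

1502.8000 gravity·L


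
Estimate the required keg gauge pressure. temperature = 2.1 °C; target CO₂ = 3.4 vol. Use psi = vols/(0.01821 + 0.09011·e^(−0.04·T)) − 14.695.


psi = 3.4/(0.01821 + 0.09011·e^(−0.04·2.1)) − 14.695

18.9484 psi


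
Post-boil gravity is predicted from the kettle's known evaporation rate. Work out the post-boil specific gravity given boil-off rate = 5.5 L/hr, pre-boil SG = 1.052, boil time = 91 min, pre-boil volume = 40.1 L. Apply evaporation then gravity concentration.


V_post = V_pre − rate·(t/60);  SG_post = 1 + (SG_pre−1)·V_pre/V_post
V_post = 40.1 − 5.5·(91/60) = 31.7583
SG_post = 1 + (1.052 − 1)·40.1/31.7583

1.0657


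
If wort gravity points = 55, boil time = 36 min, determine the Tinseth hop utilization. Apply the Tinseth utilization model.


U = 1.65·0.000125^(GP/1000) · (1 − e^(−0.04·t))/4.15
bigness = 1.65·0.000125^(55/1000) = 1.0065
boil_factor = (1 − e^(−0.04·36))/4.15 = 0.1839
U = 1.0065 · 0.1839

0.1851


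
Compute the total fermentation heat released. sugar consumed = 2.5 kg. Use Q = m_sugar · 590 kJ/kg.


Q = 2.5 · 590

1475.0000 kJ
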